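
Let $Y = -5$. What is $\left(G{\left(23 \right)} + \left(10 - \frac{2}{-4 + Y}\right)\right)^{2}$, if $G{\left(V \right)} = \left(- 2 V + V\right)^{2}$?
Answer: $\frac{23551609}{81} \approx 2.9076 \cdot 10^{5}$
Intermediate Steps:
$G{\left(V \right)} = V^{2}$ ($G{\left(V \right)} = \left(- V\right)^{2} = V^{2}$)
$\left(G{\left(23 \right)} + \left(10 - \frac{2}{-4 + Y}\right)\right)^{2} = \left(23^{2} + \left(10 - \frac{2}{-4 - 5}\right)\right)^{2} = \left(529 + \left(10 - \frac{2}{-9}\right)\right)^{2} = \left(529 + \left(10 - - \frac{2}{9}\right)\right)^{2} = \left(529 + \left(10 + \frac{2}{9}\right)\right)^{2} = \left(529 + \frac{92}{9}\right)^{2} = \left(\frac{4853}{9}\right)^{2} = \frac{23551609}{81}$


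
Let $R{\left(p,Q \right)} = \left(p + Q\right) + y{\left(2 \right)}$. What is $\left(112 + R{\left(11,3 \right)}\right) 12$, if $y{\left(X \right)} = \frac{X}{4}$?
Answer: $1518$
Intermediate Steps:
$y{\left(X \right)} = \frac{X}{4}$ ($y{\left(X \right)} = X \frac{1}{4} = \frac{X}{4}$)
$R{\left(p,Q \right)} = \frac{1}{2} + Q + p$ ($R{\left(p,Q \right)} = \left(p + Q\right) + \frac{1}{4} \cdot 2 = \left(Q + p\right) + \frac{1}{2} = \frac{1}{2} + Q + p$)
$\left(112 + R{\left(11,3 \right)}\right) 12 = \left(112 + \left(\frac{1}{2} + 3 + 11\right)\right) 12 = \left(112 + \frac{29}{2}\right) 12 = \frac{253}{2} \cdot 12 = 1518$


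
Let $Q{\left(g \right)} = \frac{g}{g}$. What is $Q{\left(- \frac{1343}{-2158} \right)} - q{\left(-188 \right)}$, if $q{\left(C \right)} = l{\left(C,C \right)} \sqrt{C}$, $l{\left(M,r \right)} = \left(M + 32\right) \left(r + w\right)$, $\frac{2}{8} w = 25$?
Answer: $1 - 27456 i \sqrt{47} \approx 1.0 - 1.8823 \cdot 10^{5} i$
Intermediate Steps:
$w = 100$ ($w = 4 \cdot 25 = 100$)
$l{\left(M,r \right)} = \left(32 + M\right) \left(100 + r\right)$ ($l{\left(M,r \right)} = \left(M + 32\right) \left(r + 100\right) = \left(32 + M\right) \left(100 + r\right)$)
$q{\left(C \right)} = \sqrt{C} \left(3200 + C^{2} + 132 C\right)$ ($q{\left(C \right)} = \left(3200 + 32 C + 100 C + C C\right) \sqrt{C} = \left(3200 + 32 C + 100 C + C^{2}\right) \sqrt{C} = \left(3200 + C^{2} + 132 C\right) \sqrt{C} = \sqrt{C} \left(3200 + C^{2} + 132 C\right)$)
$Q{\left(g \right)} = 1$
$Q{\left(- \frac{1343}{-2158} \right)} - q{\left(-188 \right)} = 1 - \sqrt{-188} \left(3200 + \left(-188\right)^{2} + 132 \left(-188\right)\right) = 1 - 2 i \sqrt{47} \left(3200 + 35344 - 24816\right) = 1 - 2 i \sqrt{47} \cdot 13728 = 1 - 27456 i \sqrt{47}$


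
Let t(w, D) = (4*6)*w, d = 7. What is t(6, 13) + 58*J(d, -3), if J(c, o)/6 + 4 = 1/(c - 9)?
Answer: -1422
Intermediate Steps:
J(c, o) = -24 + 6/(-9 + c) (J(c, o) = -24 + 6/(c - 9) = -24 + 6/(-9 + c))
t(w, D) = 24*w
t(6, 13) + 58*J(d, -3) = 24*6 + 58*(6*(37 - 4*7)/(-9 + 7)) = 144 + 58*(6*(37 - 28)/(-2)) = 144 + 58*(6*(-½)*9) = 144 + 58*(-27) = 144 - 1566 = -1422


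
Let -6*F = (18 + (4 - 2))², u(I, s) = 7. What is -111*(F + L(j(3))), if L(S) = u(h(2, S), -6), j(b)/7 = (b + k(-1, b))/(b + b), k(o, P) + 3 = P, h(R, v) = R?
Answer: 6623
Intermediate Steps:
k(o, P) = -3 + P
j(b) = 7*(-3 + 2*b)/(2*b) (j(b) = 7*((b + (-3 + b))/(b + b)) = 7*((-3 + 2*b)/((2*b))) = 7*((-3 + 2*b)*(1/(2*b))) = 7*((-3 + 2*b)/(2*b)) = 7*(-3 + 2*b)/(2*b))
L(S) = 7
F = -200/3 (F = -(18 + (4 - 2))²/6 = -(18 + 2)²/6 = -⅙*20² = -⅙*400 = -200/3 ≈ -66.667)
-111*(F + L(j(3))) = -111*(-200/3 + 7) = -111*(-179/3) = 6623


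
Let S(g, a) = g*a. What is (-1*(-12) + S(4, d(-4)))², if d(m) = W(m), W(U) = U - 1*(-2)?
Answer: 16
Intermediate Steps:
W(U) = 2 + U (W(U) = U + 2 = 2 + U)
d(m) = 2 + m
S(g, a) = a*g
(-1*(-12) + S(4, d(-4)))² = (-1*(-12) + (2 - 4)*4)² = (12 - 2*4)² = (12 - 8)² = 4² = 16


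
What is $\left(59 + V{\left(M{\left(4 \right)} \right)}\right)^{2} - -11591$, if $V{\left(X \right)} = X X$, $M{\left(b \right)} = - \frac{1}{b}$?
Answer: $\frac{3860321}{256} \approx 15079.0$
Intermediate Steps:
$V{\left(X \right)} = X^{2}$
$\left(59 + V{\left(M{\left(4 \right)} \right)}\right)^{2} - -11591 = \left(59 + \left(- \frac{1}{4}\right)^{2}\right)^{2} - -11591 = \left(59 + \left(\left(-1\right) \frac{1}{4}\right)^{2}\right)^{2} + 11591 = \left(59 + \left(- \frac{1}{4}\right)^{2}\right)^{2} + 11591 = \left(59 + \frac{1}{16}\right)^{2} + 11591 = \left(\frac{945}{16}\right)^{2} + 11591 = \frac{893025}{256} + 11591 = \frac{3860321}{256}$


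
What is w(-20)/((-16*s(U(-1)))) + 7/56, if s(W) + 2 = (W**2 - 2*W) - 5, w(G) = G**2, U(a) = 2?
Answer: 207/56 ≈ 3.6964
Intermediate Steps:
s(W) = -7 + W**2 - 2*W (s(W) = -2 + ((W**2 - 2*W) - 5) = -2 + (-5 + W**2 - 2*W) = -7 + W**2 - 2*W)
w(-20)/((-16*s(U(-1)))) + 7/56 = (-20)**2/((-16*(-7 + 2**2 - 2*2))) + 7/56 = 400/((-16*(-7 + 4 - 4))) + 7*(1/56) = 400/((-16*(-7))) + 1/8 = 400/112 + 1/8 = 400*(1/112) + 1/8 = 25/7 + 1/8 = 207/56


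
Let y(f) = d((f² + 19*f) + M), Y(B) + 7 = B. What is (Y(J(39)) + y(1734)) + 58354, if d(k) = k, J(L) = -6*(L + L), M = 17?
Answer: 3097598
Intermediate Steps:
J(L) = -12*L
Y(B) = -7 + B
y(f) = 17 + f² + 19*f (y(f) = (f² + 19*f) + 17 = 17 + f² + 19*f)
(Y(J(39)) + y(1734)) + 58354 = ((-7 - 12*39) + (17 + 1734² + 19*1734)) + 58354 = ((-7 - 468) + (17 + 3006756 + 32946)) + 58354 = (-475 + 3039719) + 58354 = 3039244 + 58354 = 3097598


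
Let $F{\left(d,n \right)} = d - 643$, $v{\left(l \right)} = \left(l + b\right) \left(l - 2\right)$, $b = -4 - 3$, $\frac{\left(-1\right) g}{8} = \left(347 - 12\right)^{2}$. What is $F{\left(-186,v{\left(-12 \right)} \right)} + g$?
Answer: $-898629$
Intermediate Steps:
$g = -897800$ ($g = - 8 \left(347 - 12\right)^{2} = - 8 \cdot 335^{2} = \left(-8\right) 112225 = -897800$)
$b = -7$ ($b = -4 - 3 = -7$)
$v{\left(l \right)} = \left(-7 + l\right) \left(-2 + l\right)$ ($v{\left(l \right)} = \left(l - 7\right) \left(l - 2\right) = \left(-7 + l\right) \left(-2 + l\right)$)
$F{\left(d,n \right)} = -643 + d$
$F{\left(-186,v{\left(-12 \right)} \right)} + g = \left(-643 - 186\right) - 897800 = -829 - 897800 = -898629$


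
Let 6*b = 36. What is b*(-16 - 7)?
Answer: -138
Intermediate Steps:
b = 6 (b = (⅙)*36 = 6)
b*(-16 - 7) = 6*(-16 - 7) = 6*(-23) = -138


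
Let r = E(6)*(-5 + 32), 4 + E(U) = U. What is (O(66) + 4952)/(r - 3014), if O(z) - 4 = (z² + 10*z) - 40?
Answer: -2483/740 ≈ -3.3554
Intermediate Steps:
E(U) = -4 + U
O(z) = -36 + z² + 10*z (O(z) = 4 + ((z² + 10*z) - 40) = 4 + (-40 + z² + 10*z) = -36 + z² + 10*z)
r = 54 (r = (-4 + 6)*(-5 + 32) = 2*27 = 54)
(O(66) + 4952)/(r - 3014) = ((-36 + 66² + 10*66) + 4952)/(54 - 3014) = ((-36 + 4356 + 660) + 4952)/(-2960) = (4980 + 4952)*(-1/2960) = 9932*(-1/2960) = -2483/740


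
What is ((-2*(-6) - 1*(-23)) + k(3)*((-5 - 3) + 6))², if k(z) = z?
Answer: 841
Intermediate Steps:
((-2*(-6) - 1*(-23)) + k(3)*((-5 - 3) + 6))² = ((-2*(-6) - 1*(-23)) + 3*((-5 - 3) + 6))² = ((12 + 23) + 3*(-8 + 6))² = (35 + 3*(-2))² = (35 - 6)² = 29² = 841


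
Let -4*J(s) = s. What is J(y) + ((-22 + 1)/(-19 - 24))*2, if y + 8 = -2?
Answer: 299/86 ≈ 3.4767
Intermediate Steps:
y = -10 (y = -8 - 2 = -10)
J(s) = -s/4
J(y) + ((-22 + 1)/(-19 - 24))*2 = -¼*(-10) + ((-22 + 1)/(-19 - 24))*2 = 5/2 - 21/(-43)*2 = 5/2 - 21*(-1/43)*2 = 5/2 + (21/43)*2 = 5/2 + 42/43 = 299/86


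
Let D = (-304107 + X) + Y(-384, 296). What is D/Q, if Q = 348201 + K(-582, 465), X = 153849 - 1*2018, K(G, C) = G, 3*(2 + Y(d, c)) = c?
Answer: -456538/1042857 ≈ -0.43778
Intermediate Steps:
Y(d, c) = -2 + c/3
X = 151831 (X = 153849 - 2018 = 151831)
D = -456538/3 (D = (-304107 + 151831) + (-2 + (⅓)*296) = -152276 + (-2 + 296/3) = -152276 + 290/3 = -456538/3 ≈ -1.5218e+5)
Q = 347619 (Q = 348201 - 582 = 347619)
D/Q = -456538/3/347619 = -456538/3*1/347619 = -456538/1042857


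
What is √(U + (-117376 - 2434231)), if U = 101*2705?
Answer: 7*I*√46498 ≈ 1509.4*I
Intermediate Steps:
U = 273205
√(U + (-117376 - 2434231)) = √(273205 + (-117376 - 2434231)) = √(273205 - 2551607) = √(-2278402) = 7*I*√46498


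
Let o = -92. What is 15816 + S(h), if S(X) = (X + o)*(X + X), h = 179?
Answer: 46962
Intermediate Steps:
S(X) = 2*X*(-92 + X) (S(X) = (X - 92)*(X + X) = (-92 + X)*(2*X) = 2*X*(-92 + X))
15816 + S(h) = 15816 + 2*179*(-92 + 179) = 15816 + 2*179*87 = 15816 + 31146 = 46962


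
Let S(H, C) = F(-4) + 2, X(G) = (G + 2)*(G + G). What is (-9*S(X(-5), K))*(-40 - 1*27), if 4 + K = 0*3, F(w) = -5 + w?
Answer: -4221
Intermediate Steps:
X(G) = 2*G*(2 + G) (X(G) = (2 + G)*(2*G) = 2*G*(2 + G))
K = -4 (K = -4 + 0*3 = -4 + 0 = -4)
S(H, C) = -7 (S(H, C) = (-5 - 4) + 2 = -9 + 2 = -7)
(-9*S(X(-5), K))*(-40 - 1*27) = (-9*(-7))*(-40 - 1*27) = 63*(-40 - 27) = 63*(-67) = -4221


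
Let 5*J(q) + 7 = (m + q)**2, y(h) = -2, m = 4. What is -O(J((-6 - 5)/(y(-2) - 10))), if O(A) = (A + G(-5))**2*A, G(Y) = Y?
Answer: -3141029017/373248000 ≈ -8.4154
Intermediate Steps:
J(q) = -7/5 + (4 + q)**2/5
O(A) = A*(-5 + A)**2 (O(A) = (A - 5)**2*A = (-5 + A)**2*A = A*(-5 + A)**2)
-O(J((-6 - 5)/(y(-2) - 10))) = -(-7/5 + (4 + (-6 - 5)/(-2 - 10))**2/5)*(-5 + (-7/5 + (4 + (-6 - 5)/(-2 - 10))**2/5))**2 = -(-7/5 + (4 - 11/(-12))**2/5)*(-5 + (-7/5 + (4 - 11/(-12))**2/5))**2 = -(-7/5 + (4 - 11*(-1/12))**2/5)*(-5 + (-7/5 + (4 - 11*(-1/12))**2/5))**2 = -(-7/5 + (4 + 11/12)**2/5)*(-5 + (-7/5 + (4 + 11/12)**2/5))**2 = -(-7/5 + (59/12)**2/5)*(-5 + (-7/5 + (59/12)**2/5))**2 = -(-7/5 + (1/5)*(3481/144))*(-5 + (-7/5 + (1/5)*(3481/144)))**2 = -(-7/5 + 3481/720)*(-5 + (-7/5 + 3481/720))**2 = -2473*(-5 + 2473/720)**2/720 = -2473*(-1127/720)**2/720 = -2473*1270129/(720*518400) = -1*3141029017/373248000 = -3141029017/373248000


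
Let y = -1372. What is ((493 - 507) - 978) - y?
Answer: 380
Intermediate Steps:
((493 - 507) - 978) - y = ((493 - 507) - 978) - 1*(-1372) = (-14 - 978) + 1372 = -992 + 1372 = 380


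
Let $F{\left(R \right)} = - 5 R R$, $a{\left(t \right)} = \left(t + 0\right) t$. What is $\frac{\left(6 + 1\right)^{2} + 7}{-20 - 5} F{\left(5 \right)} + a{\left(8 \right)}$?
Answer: $344$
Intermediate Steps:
$a{\left(t \right)} = t^{2}$ ($a{\left(t \right)} = t t = t^{2}$)
$F{\left(R \right)} = - 5 R^{2}$
$\frac{\left(6 + 1\right)^{2} + 7}{-20 - 5} F{\left(5 \right)} + a{\left(8 \right)} = \frac{\left(6 + 1\right)^{2} + 7}{-20 - 5} \left(- 5 \cdot 5^{2}\right) + 8^{2} = \frac{7^{2} + 7}{-25} \left(\left(-5\right) 25\right) + 64 = \left(49 + 7\right) \left(- \frac{1}{25}\right) \left(-125\right) + 64 = 56 \left(- \frac{1}{25}\right) \left(-125\right) + 64 = \left(- \frac{56}{25}\right) \left(-125\right) + 64 = 280 + 64 = 344$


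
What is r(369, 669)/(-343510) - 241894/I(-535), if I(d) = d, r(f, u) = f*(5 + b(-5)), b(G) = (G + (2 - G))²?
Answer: 16618246241/36755570 ≈ 452.13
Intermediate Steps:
b(G) = 4 (b(G) = 2² = 4)
r(f, u) = 9*f (r(f, u) = f*(5 + 4) = f*9 = 9*f)
r(369, 669)/(-343510) - 241894/I(-535) = (9*369)/(-343510) - 241894/(-535) = 3321*(-1/343510) - 241894*(-1/535) = -3321/343510 + 241894/535 = 16618246241/36755570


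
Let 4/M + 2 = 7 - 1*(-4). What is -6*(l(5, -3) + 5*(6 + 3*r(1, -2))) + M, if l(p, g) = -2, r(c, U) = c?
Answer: -2318/9 ≈ -257.56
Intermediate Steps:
M = 4/9 (M = 4/(-2 + (7 - 1*(-4))) = 4/(-2 + (7 + 4)) = 4/(-2 + 11) = 4/9 ≈ 0.44444)
-6*(l(5, -3) + 5*(6 + 3*r(1, -2))) + M = -6*(-2 + 5*(6 + 3*1)) + 4/9 = -6*(-2 + 5*(6 + 3)) + 4/9 = -6*(-2 + 5*9) + 4/9 = -6*(-2 + 45) + 4/9 = -6*43 + 4/9 = -258 + 4/9 = -2318/9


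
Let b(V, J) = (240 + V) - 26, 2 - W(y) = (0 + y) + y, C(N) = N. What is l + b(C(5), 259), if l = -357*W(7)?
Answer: 4503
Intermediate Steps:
W(y) = 2 - 2*y (W(y) = 2 - ((0 + y) + y) = 2 - (y + y) = 2 - 2*y)
b(V, J) = 214 + V
l = 4284 (l = -357*(2 - 2*7) = -357*(2 - 14) = -357*(-12) = 4284)
l + b(C(5), 259) = 4284 + (214 + 5) = 4284 + 219 = 4503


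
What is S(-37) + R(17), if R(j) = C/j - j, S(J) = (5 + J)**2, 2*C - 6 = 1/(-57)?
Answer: 1951907/1938 ≈ 1007.2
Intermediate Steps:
C = 341/114 (C = 3 + (1/2)/(-57) = 3 + (1/2)*(-1/57) = 3 - 1/114 = 341/114 ≈ 2.9912)
R(j) = -j + 341/(114*j) (R(j) = 341/(114*j) - j = -j + 341/(114*j))
S(-37) + R(17) = (5 - 37)**2 + (-1*17 + (341/114)/17) = (-32)**2 + (-17 + (341/114)*(1/17)) = 1024 + (-17 + 341/1938) = 1024 - 32605/1938 = 1951907/1938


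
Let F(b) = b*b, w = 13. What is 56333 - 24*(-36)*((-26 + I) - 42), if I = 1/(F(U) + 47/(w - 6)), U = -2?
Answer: -58459/25 ≈ -2338.4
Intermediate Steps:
F(b) = b²
I = 7/75 (I = 1/((-2)² + 47/(13 - 6)) = 1/(4 + 47/7) = 1/(75/7) = 7/75 ≈ 0.093333)
56333 - 24*(-36)*((-26 + I) - 42) = 56333 - 24*(-36)*((-26 + 7/75) - 42) = 56333 - (-864)*(-1943/75 - 42) = 56333 - (-864)*(-5093)/75 = 56333 - 1*1466784/25 = 56333 - 1466784/25 = -58459/25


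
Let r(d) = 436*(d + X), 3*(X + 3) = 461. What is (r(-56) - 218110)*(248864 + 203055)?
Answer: -239745741014/3 ≈ -7.9915e+10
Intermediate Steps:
X = 452/3 (X = -3 + (1/3)*461 = -3 + 461/3 = 452/3 ≈ 150.67)
r(d) = 197072/3 + 436*d (r(d) = 436*(d + 452/3) = 436*(452/3 + d) = 197072/3 + 436*d)
(r(-56) - 218110)*(248864 + 203055) = ((197072/3 + 436*(-56)) - 218110)*(248864 + 203055) = ((197072/3 - 24416) - 218110)*451919 = (123824/3 - 218110)*451919 = -530506/3*451919 = -239745741014/3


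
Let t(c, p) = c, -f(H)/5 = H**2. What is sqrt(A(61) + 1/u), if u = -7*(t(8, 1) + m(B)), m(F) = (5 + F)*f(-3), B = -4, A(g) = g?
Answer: 10*sqrt(40922)/259 ≈ 7.8105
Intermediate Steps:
f(H) = -5*H**2
m(F) = -225 - 45*F (m(F) = (5 + F)*(-5*(-3)**2) = (5 + F)*(-5*9) = (5 + F)*(-45) = -225 - 45*F)
u = 259 (u = -7*(8 + (-225 - 45*(-4))) = -7*(8 + (-225 + 180)) = -7*(8 - 45) = -7*(-37) = 259)
sqrt(A(61) + 1/u) = sqrt(61 + 1/259) = sqrt(15800/259) = 10*sqrt(40922)/259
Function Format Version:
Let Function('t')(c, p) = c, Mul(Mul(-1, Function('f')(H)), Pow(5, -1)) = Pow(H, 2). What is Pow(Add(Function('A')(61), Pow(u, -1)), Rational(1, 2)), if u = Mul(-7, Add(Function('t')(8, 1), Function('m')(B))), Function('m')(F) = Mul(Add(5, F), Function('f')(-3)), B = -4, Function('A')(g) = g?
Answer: Mul(Rational(10, 259), Pow(40922, Rational(1, 2))) ≈ 7.8105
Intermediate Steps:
Function('f')(H) = Mul(-5, Pow(H, 2))
Function('m')(F) = Add(-225, Mul(-45, F)) (Function('m')(F) = Mul(Add(5, F), Mul(-5, Pow(-3, 2))) = Mul(Add(5, F), Mul(-5, 9)) = Mul(Add(5, F), -45) = Add(-225, Mul(-45, F)))
u = 259 (u = Mul(-7, Add(8, Add(-225, Mul(-45, -4)))) = Mul(-7, Add(8, Add(-225, 180))) = Mul(-7, Add(8, -45)) = Mul(-7, -37) = 259)
Pow(Add(Function('A')(61), Pow(u, -1)), Rational(1, 2)) = Pow(Add(61, Pow(259, -1)), Rational(1, 2)) = Pow(Add(61, Rational(1, 259)), Rational(1, 2)) = Pow(Rational(15800, 259), Rational(1, 2)) = Mul(Rational(10, 259), Pow(40922, Rational(1, 2)))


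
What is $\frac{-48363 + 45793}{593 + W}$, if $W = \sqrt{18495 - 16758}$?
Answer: $- \frac{762005}{174956} + \frac{3855 \sqrt{193}}{174956} \approx -4.0493$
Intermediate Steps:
$W = 3 \sqrt{193}$ ($W = \sqrt{1737} = 3 \sqrt{193} \approx 41.677$)
$\frac{-48363 + 45793}{593 + W} = \frac{-48363 + 45793}{593 + 3 \sqrt{193}} = - \frac{2570}{593 + 3 \sqrt{193}}$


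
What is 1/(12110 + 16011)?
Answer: 1/28121 ≈ 3.5561e-5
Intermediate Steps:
1/(12110 + 16011) = 1/28121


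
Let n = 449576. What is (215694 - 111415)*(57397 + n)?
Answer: 52866637467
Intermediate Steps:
(215694 - 111415)*(57397 + n) = (215694 - 111415)*(57397 + 449576) = 104279*506973 = 52866637467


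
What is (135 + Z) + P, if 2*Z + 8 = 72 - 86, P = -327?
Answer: -203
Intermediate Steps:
Z = -11 (Z = -4 + (72 - 86)/2 = -4 + (1/2)*(-14) = -4 - 7 = -11)
(135 + Z) + P = (135 - 11) - 327 = 124 - 327 = -203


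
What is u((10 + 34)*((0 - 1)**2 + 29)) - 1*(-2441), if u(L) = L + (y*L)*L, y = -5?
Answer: -8708239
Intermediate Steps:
u(L) = L - 5*L**2 (u(L) = L + (-5*L)*L = L - 5*L**2)
u((10 + 34)*((0 - 1)**2 + 29)) - 1*(-2441) = ((10 + 34)*((0 - 1)**2 + 29))*(1 - 5*(10 + 34)*((0 - 1)**2 + 29)) - 1*(-2441) = (44*((-1)**2 + 29))*(1 - 220*((-1)**2 + 29)) + 2441 = (44*(1 + 29))*(1 - 220*(1 + 29)) + 2441 = (44*30)*(1 - 220*30) + 2441 = 1320*(1 - 5*1320) + 2441 = 1320*(1 - 6600) + 2441 = 1320*(-6599) + 2441 = -8710680 + 2441 = -8708239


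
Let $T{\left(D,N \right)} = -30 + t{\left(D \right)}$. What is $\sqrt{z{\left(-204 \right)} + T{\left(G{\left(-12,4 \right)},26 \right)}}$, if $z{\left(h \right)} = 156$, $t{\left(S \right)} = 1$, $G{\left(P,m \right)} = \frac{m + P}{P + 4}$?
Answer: $\sqrt{127} \approx 11.269$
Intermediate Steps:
$G{\left(P,m \right)} = \frac{P + m}{4 + P}$
$T{\left(D,N \right)} = -29$ ($T{\left(D,N \right)} = -30 + 1 = -29$)
$\sqrt{z{\left(-204 \right)} + T{\left(G{\left(-12,4 \right)},26 \right)}} = \sqrt{156 - 29} = \sqrt{127}$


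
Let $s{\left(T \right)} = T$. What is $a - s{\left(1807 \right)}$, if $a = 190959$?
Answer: $189152$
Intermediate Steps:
$a - s{\left(1807 \right)} = 190959 - 1807 = 189152$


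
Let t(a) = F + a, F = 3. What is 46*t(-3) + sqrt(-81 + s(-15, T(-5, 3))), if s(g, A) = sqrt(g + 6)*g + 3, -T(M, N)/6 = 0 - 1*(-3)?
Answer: sqrt(-78 - 45*I) ≈ 2.4546 - 9.1665*I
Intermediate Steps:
T(M, N) = -18 (T(M, N) = -6*(0 - 1*(-3)) = -6*(0 + 3) = -6*3 = -18)
s(g, A) = 3 + g*sqrt(6 + g) (s(g, A) = sqrt(6 + g)*g + 3 = g*sqrt(6 + g) + 3 = 3 + g*sqrt(6 + g))
t(a) = 3 + a
46*t(-3) + sqrt(-81 + s(-15, T(-5, 3))) = 46*(3 - 3) + sqrt(-81 + (3 - 15*sqrt(6 - 15))) = 46*0 + sqrt(-81 + (3 - 45*I)) = 0 + sqrt(-81 + (3 - 45*I)) = 0 + sqrt(-78 - 45*I) = sqrt(-78 - 45*I)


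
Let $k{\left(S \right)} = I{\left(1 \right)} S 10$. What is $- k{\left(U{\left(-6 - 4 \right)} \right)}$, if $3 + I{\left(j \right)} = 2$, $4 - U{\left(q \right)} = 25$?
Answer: $-210$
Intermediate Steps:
$U{\left(q \right)} = -21$ ($U{\left(q \right)} = 4 - 25 = -21$)
$I{\left(j \right)} = -1$ ($I{\left(j \right)} = -3 + 2 = -1$)
$k{\left(S \right)} = - 10 S$ ($k{\left(S \right)} = - S 10 = - 10 S$)
$- k{\left(U{\left(-6 - 4 \right)} \right)} = - \left(-10\right) \left(-21\right) = \left(-1\right) 210 = -210$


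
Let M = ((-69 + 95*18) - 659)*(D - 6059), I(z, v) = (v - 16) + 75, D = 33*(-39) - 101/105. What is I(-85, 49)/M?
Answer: -5670/378772621 ≈ -1.4969e-5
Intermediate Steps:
D = -135236/105 (D = -1287 - 101*1/105 = -1287 - 101/105 = -135236/105 ≈ -1288.0)
I(z, v) = 59 + v (I(z, v) = (-16 + v) + 75 = 59 + v)
M = -757545242/105 (M = ((-69 + 95*18) - 659)*(-135236/105 - 6059) = ((-69 + 1710) - 659)*(-771431/105) = (1641 - 659)*(-771431/105) = 982*(-771431/105) = -757545242/105 ≈ -7.2147e+6)
I(-85, 49)/M = (59 + 49)/(-757545242/105) = 108*(-105/757545242) = -5670/378772621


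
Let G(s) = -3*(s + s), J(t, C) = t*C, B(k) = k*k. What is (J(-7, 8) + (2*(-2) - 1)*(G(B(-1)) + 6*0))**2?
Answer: 676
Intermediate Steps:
B(k) = k**2
J(t, C) = C*t
G(s) = -6*s
(J(-7, 8) + (2*(-2) - 1)*(G(B(-1)) + 6*0))**2 = (8*(-7) + (2*(-2) - 1)*(-6*(-1)**2 + 6*0))**2 = (-56 + (-4 - 1)*(-6*1 + 0))**2 = (-56 - 5*(-6 + 0))**2 = (-56 - 5*(-6))**2 = (-56 + 30)**2 = (-26)**2 = 676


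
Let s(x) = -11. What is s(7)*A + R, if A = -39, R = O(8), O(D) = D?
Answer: 437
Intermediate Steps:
R = 8
s(7)*A + R = -11*(-39) + 8 = 429 + 8 = 437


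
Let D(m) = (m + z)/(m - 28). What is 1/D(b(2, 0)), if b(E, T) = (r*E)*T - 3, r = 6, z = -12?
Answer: 31/15 ≈ 2.0667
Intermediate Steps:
b(E, T) = -3 + 6*E*T (b(E, T) = (6*E)*T - 3 = 6*E*T - 3 = -3 + 6*E*T)
D(m) = (-12 + m)/(-28 + m) (D(m) = (m - 12)/(m - 28) = (-12 + m)/(-28 + m))
1/D(b(2, 0)) = 1/((-12 + (-3 + 6*2*0))/(-28 + (-3 + 6*2*0))) = 1/((-12 + (-3 + 0))/(-28 + (-3 + 0))) = 1/((-12 - 3)/(-28 - 3)) = 1/(-15/(-31)) = 1/(-1/31*(-15)) = 1/(15/31) = 31/15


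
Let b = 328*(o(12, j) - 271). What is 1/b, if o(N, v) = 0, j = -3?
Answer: -1/88888 ≈ -1.1250e-5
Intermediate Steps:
b = -88888 (b = 328*(0 - 271) = 328*(-271) = -88888)
1/b = 1/(-88888) = -1/88888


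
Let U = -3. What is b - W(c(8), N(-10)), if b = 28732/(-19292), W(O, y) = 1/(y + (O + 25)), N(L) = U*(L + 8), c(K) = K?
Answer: -21920/14469 ≈ -1.5150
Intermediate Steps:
N(L) = -24 - 3*L (N(L) = -3*(L + 8) = -3*(8 + L) = -24 - 3*L)
W(O, y) = 1/(25 + O + y) (W(O, y) = 1/(y + (25 + O)) = 1/(25 + O + y))
b = -7183/4823 (b = 28732*(-1/19292) = -7183/4823 ≈ -1.4893)
b - W(c(8), N(-10)) = -7183/4823 - 1/(25 + 8 + (-24 - 3*(-10))) = -7183/4823 - 1/(25 + 8 + (-24 + 30)) = -7183/4823 - 1/(25 + 8 + 6) = -7183/4823 - 1/39 = -21920/14469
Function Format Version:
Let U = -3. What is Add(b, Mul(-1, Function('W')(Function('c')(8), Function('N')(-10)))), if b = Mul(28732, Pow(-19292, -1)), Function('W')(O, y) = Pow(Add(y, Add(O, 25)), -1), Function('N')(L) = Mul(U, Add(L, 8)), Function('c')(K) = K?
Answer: Rational(-21920, 14469) ≈ -1.5150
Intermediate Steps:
Function('N')(L) = Add(-24, Mul(-3, L)) (Function('N')(L) = Mul(-3, Add(L, 8)) = Mul(-3, Add(8, L)) = Add(-24, Mul(-3, L)))
Function('W')(O, y) = Pow(Add(25, O, y), -1) (Function('W')(O, y) = Pow(Add(y, Add(25, O)), -1) = Pow(Add(25, O, y), -1))
b = Rational(-7183, 4823) (b = Mul(28732, Rational(-1, 19292)) = Rational(-7183, 4823) ≈ -1.4893)
Add(b, Mul(-1, Function('W')(Function('c')(8), Function('N')(-10)))) = Add(Rational(-7183, 4823), Mul(-1, Pow(Add(25, 8, Add(-24, Mul(-3, -10))), -1))) = Add(Rational(-7183, 4823), Mul(-1, Pow(Add(25, 8, Add(-24, 30)), -1))) = Add(Rational(-7183, 4823), Mul(-1, Pow(Add(25, 8, 6), -1))) = Add(Rational(-7183, 4823), Mul(-1, Pow(39, -1))) = Add(Rational(-7183, 4823), Mul(-1, Rational(1, 39))) = Add(Rational(-7183, 4823), Rational(-1, 39)) = Rational(-21920, 14469)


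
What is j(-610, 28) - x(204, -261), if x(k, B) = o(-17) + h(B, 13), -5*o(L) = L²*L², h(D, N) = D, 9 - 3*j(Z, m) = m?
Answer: 254383/15 ≈ 16959.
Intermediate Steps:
j(Z, m) = 3 - m/3
o(L) = -L⁴/5 (o(L) = -L²*L²/5 = -L⁴/5)
x(k, B) = -83521/5 + B (x(k, B) = -⅕*(-17)⁴ + B = -⅕*83521 + B = -83521/5 + B)
j(-610, 28) - x(204, -261) = (3 - ⅓*28) - (-83521/5 - 261) = (3 - 28/3) - 1*(-84826/5) = -19/3 + 84826/5 = 254383/15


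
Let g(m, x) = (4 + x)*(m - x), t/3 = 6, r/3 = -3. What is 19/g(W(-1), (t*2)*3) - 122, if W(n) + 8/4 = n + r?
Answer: -1639699/13440 ≈ -122.00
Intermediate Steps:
r = -9 (r = 3*(-3) = -9)
W(n) = -11 + n (W(n) = -2 + (n - 9) = -2 + (-9 + n) = -11 + n)
t = 18 (t = 3*6 = 18)
19/g(W(-1), (t*2)*3) - 122 = 19/(-((18*2)*3)² - 4*18*2*3 + 4*(-11 - 1) + (-11 - 1)*((18*2)*3)) - 122 = 19/(-(36*3)² - 144*3 + 4*(-12) - 432*3) - 122 = 19/(-1*108² - 4*108 - 48 - 12*108) - 122 = 19/(-1*11664 - 432 - 48 - 1296) - 122 = 19/(-11664 - 432 - 48 - 1296) - 122 = 19/(-13440) - 122 = 19*(-1/13440) - 122 = -19/13440 - 122 = -1639699/13440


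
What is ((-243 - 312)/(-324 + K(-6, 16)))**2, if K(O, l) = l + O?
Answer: 308025/98596 ≈ 3.1241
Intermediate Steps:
K(O, l) = O + l
((-243 - 312)/(-324 + K(-6, 16)))**2 = ((-243 - 312)/(-324 + (-6 + 16)))**2 = (-555/(-324 + 10))**2 = (-555/(-314))**2 = (-555*(-1/314))**2 = (555/314)**2 = 308025/98596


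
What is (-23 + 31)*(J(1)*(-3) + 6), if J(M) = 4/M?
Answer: -48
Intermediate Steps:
(-23 + 31)*(J(1)*(-3) + 6) = (-23 + 31)*((4/1)*(-3) + 6) = 8*((4*1)*(-3) + 6) = 8*(4*(-3) + 6) = 8*(-12 + 6) = 8*(-6) = -48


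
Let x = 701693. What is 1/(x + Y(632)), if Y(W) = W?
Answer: 1/702325 ≈ 1.4238e-6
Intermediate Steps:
1/(x + Y(632)) = 1/(701693 + 632) = 1/702325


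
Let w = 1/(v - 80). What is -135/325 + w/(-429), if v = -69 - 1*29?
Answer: -158593/381810 ≈ -0.41537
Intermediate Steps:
v = -98 (v = -69 - 29 = -98)
w = -1/178 (w = 1/(-98 - 80) = 1/(-178) = -1/178 ≈ -0.0056180)
-135/325 + w/(-429) = -135/325 - 1/178/(-429) = -135*1/325 - 1/178*(-1/429) = -27/65 + 1/76362 = -158593/381810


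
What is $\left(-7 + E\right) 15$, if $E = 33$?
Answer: $390$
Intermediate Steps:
$\left(-7 + E\right) 15 = \left(-7 + 33\right) 15 = 26 \cdot 15 = 390$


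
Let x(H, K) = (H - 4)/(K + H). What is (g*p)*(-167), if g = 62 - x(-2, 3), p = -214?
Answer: 2430184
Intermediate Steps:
x(H, K) = (-4 + H)/(H + K)
g = 68 (g = 62 - (-4 - 2)/(-2 + 3) = 62 - (-6)/1 = 62 - (-6) = 62 - 1*(-6) = 62 + 6 = 68)
(g*p)*(-167) = (68*(-214))*(-167) = -14552*(-167) = 2430184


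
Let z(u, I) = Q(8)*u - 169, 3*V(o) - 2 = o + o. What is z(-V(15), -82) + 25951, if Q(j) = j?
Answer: 77090/3 ≈ 25697.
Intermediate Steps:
V(o) = 2/3 + 2*o/3 (V(o) = 2/3 + (o + o)/3 = 2/3 + (2*o)/3 = 2/3 + 2*o/3)
z(u, I) = -169 + 8*u (z(u, I) = 8*u - 169 = -169 + 8*u)
z(-V(15), -82) + 25951 = (-169 + 8*(-(2/3 + (2/3)*15))) + 25951 = (-169 + 8*(-(2/3 + 10))) + 25951 = (-169 + 8*(-1*32/3)) + 25951 = (-169 + 8*(-32/3)) + 25951 = (-169 - 256/3) + 25951 = -763/3 + 25951 = 77090/3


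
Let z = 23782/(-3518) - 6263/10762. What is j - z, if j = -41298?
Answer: -781646937125/18930358 ≈ -41291.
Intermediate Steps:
z = -138987559/18930358 (z = 23782*(-1/3518) - 6263*1/10762 = -11891/1759 - 6263/10762 = -138987559/18930358 ≈ -7.3420)
j - z = -41298 - 1*(-138987559/18930358) = -41298 + 138987559/18930358 = -781646937125/18930358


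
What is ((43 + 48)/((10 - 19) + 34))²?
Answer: 8281/625 ≈ 13.250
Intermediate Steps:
((43 + 48)/((10 - 19) + 34))² = (91/(-9 + 34))² = (91/25)² = 8281/625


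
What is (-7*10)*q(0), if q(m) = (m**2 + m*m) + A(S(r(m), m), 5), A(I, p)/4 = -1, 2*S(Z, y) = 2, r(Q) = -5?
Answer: 280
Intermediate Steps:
S(Z, y) = 1 (S(Z, y) = (1/2)*2 = 1)
A(I, p) = -4 (A(I, p) = 4*(-1) = -4)
q(m) = -4 + 2*m**2 (q(m) = (m**2 + m*m) - 4 = (m**2 + m**2) - 4 = 2*m**2 - 4 = -4 + 2*m**2)
(-7*10)*q(0) = (-7*10)*(-4 + 2*0**2) = -70*(-4 + 2*0) = -70*(-4 + 0) = -70*(-4) = 280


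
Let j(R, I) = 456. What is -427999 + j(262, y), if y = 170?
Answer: -427543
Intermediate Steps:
-427999 + j(262, y) = -427999 + 456 = -427543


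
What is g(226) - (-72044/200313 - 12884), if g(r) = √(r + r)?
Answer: 2580904736/200313 + 2*√113 ≈ 12906.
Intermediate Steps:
g(r) = √2*√r (g(r) = √(2*r) = √2*√r)
g(226) - (-72044/200313 - 12884) = √2*√226 - (-72044/200313 - 12884) = 2*√113 - (-72044*1/200313 - 12884) = 2*√113 - (-72044/200313 - 12884) = 2*√113 - 1*(-2580904736/200313) = 2*√113 + 2580904736/200313 = 2580904736/200313 + 2*√113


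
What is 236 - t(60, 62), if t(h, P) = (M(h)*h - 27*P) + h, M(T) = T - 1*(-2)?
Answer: -1870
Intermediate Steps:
M(T) = 2 + T (M(T) = T + 2 = 2 + T)
t(h, P) = h - 27*P + h*(2 + h) (t(h, P) = ((2 + h)*h - 27*P) + h = (h*(2 + h) - 27*P) + h = (-27*P + h*(2 + h)) + h = h - 27*P + h*(2 + h))
236 - t(60, 62) = 236 - (60 - 27*62 + 60*(2 + 60)) = 236 - (60 - 1674 + 60*62) = 236 - (60 - 1674 + 3720) = 236 - 1*2106 = 236 - 2106 = -1870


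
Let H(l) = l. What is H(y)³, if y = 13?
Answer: 2197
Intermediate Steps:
H(y)³ = 13³ = 2197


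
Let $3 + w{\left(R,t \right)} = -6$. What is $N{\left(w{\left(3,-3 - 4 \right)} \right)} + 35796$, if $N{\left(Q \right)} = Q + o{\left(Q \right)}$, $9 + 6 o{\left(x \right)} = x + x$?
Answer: $\frac{71565}{2} \approx 35783.0$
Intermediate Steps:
$o{\left(x \right)} = - \frac{3}{2} + \frac{x}{3}$ ($o{\left(x \right)} = - \frac{3}{2} + \frac{x + x}{6} = - \frac{3}{2} + \frac{2 x}{6} = - \frac{3}{2} + \frac{x}{3}$)
$w{\left(R,t \right)} = -9$ ($w{\left(R,t \right)} = -3 - 6 = -9$)
$N{\left(Q \right)} = - \frac{3}{2} + \frac{4 Q}{3}$ ($N{\left(Q \right)} = Q + \left(- \frac{3}{2} + \frac{Q}{3}\right) = - \frac{3}{2} + \frac{4 Q}{3}$)
$N{\left(w{\left(3,-3 - 4 \right)} \right)} + 35796 = \left(- \frac{3}{2} + \frac{4}{3} \left(-9\right)\right) + 35796 = \left(- \frac{3}{2} - 12\right) + 35796 = - \frac{27}{2} + 35796 = \frac{71565}{2}$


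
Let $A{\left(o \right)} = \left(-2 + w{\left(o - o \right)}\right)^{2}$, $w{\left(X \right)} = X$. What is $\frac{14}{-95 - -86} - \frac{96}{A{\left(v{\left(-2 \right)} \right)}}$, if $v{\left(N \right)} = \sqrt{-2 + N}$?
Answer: $- \frac{230}{9} \approx -25.556$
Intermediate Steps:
$A{\left(o \right)} = 4$ ($A{\left(o \right)} = \left(-2 + \left(o - o\right)\right)^{2} = \left(-2 + 0\right)^{2} = \left(-2\right)^{2} = 4$)
$\frac{14}{-95 - -86} - \frac{96}{A{\left(v{\left(-2 \right)} \right)}} = \frac{14}{-95 - -86} - \frac{96}{4} = \frac{14}{-95 + 86} - 24 = \frac{14}{-9} - 24 = 14 \left(- \frac{1}{9}\right) - 24 = - \frac{14}{9} - 24 = - \frac{230}{9}$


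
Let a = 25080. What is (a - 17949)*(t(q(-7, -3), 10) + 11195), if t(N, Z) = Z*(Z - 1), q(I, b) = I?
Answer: 80473335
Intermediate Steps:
t(N, Z) = Z*(-1 + Z)
(a - 17949)*(t(q(-7, -3), 10) + 11195) = (25080 - 17949)*(10*(-1 + 10) + 11195) = 7131*(10*9 + 11195) = 7131*(90 + 11195) = 7131*11285 = 80473335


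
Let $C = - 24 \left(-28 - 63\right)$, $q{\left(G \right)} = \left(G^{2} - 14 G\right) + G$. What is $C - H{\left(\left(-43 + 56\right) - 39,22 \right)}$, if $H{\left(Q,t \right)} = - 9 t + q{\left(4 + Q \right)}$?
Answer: $1612$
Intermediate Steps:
$q{\left(G \right)} = G^{2} - 13 G$
$H{\left(Q,t \right)} = - 9 t + \left(-9 + Q\right) \left(4 + Q\right)$ ($H{\left(Q,t \right)} = - 9 t + \left(4 + Q\right) \left(-13 + \left(4 + Q\right)\right) = - 9 t + \left(4 + Q\right) \left(-9 + Q\right) = - 9 t + \left(-9 + Q\right) \left(4 + Q\right)$)
$C = 2184$ ($C = \left(-24\right) \left(-91\right) = 2184$)
$C - H{\left(\left(-43 + 56\right) - 39,22 \right)} = 2184 - \left(\left(-9\right) 22 + \left(-9 + \left(\left(-43 + 56\right) - 39\right)\right) \left(4 + \left(\left(-43 + 56\right) - 39\right)\right)\right) = 2184 - \left(-198 + \left(-9 + \left(13 - 39\right)\right) \left(4 + \left(13 - 39\right)\right)\right) = 2184 - \left(-198 + \left(-9 - 26\right) \left(4 - 26\right)\right) = 2184 - \left(-198 - -770\right) = 2184 - \left(-198 + 770\right) = 2184 - 572 = 1612$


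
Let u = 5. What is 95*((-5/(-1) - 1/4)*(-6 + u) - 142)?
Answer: -55765/4 ≈ -13941.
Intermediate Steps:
95*((-5/(-1) - 1/4)*(-6 + u) - 142) = 95*((-5/(-1) - 1/4)*(-6 + 5) - 142) = 95*((-5*(-1) - 1*¼)*(-1) - 142) = 95*((5 - ¼)*(-1) - 142) = 95*((19/4)*(-1) - 142) = 95*(-19/4 - 142) = 95*(-587/4) = -55765/4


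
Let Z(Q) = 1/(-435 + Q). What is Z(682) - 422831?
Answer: -104439256/247 ≈ -4.2283e+5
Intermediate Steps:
Z(682) - 422831 = 1/(-435 + 682) - 422831 = 1/247 - 422831 = -104439256/247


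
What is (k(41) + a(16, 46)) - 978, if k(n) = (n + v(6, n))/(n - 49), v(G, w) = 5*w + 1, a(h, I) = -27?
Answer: -8287/8 ≈ -1035.9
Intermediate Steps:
v(G, w) = 1 + 5*w
k(n) = (1 + 6*n)/(-49 + n) (k(n) = (n + (1 + 5*n))/(n - 49) = (1 + 6*n)/(-49 + n))
(k(41) + a(16, 46)) - 978 = ((1 + 6*41)/(-49 + 41) - 27) - 978 = ((1 + 246)/(-8) - 27) - 978 = (-⅛*247 - 27) - 978 = (-247/8 - 27) - 978 = -463/8 - 978 = -8287/8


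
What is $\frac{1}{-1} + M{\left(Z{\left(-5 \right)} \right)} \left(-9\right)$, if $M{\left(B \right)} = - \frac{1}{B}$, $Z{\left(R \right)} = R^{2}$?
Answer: $- \frac{16}{25} \approx -0.64$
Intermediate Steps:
$\frac{1}{-1} + M{\left(Z{\left(-5 \right)} \right)} \left(-9\right) = \frac{1}{-1} + - \frac{1}{\left(-5\right)^{2}} \left(-9\right) = -1 + - \frac{1}{25} \left(-9\right) = -1 + \left(-1\right) \frac{1}{25} \left(-9\right) = -1 - - \frac{9}{25} = -1 + \frac{9}{25} = - \frac{16}{25}$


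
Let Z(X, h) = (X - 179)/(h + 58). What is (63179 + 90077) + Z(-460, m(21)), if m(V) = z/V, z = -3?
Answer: 6896023/45 ≈ 1.5325e+5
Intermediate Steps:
m(V) = -3/V
Z(X, h) = (-179 + X)/(58 + h)
(63179 + 90077) + Z(-460, m(21)) = (63179 + 90077) + (-179 - 460)/(58 - 3/21) = 153256 - 639/(58 - 3*1/21) = 153256 - 639/(58 - ⅐) = 153256 - 639/(405/7) = 153256 + (7/405)*(-639) = 153256 - 497/45 = 6896023/45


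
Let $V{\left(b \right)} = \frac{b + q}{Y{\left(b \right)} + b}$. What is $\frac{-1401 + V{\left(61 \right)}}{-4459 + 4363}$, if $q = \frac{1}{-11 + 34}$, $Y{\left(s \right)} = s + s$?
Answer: $\frac{655045}{44896} \approx 14.59$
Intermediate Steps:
$Y{\left(s \right)} = 2 s$
$q = \frac{1}{23} \approx 0.043478$
$V{\left(b \right)} = \frac{\frac{1}{23} + b}{3 b}$ ($V{\left(b \right)} = \frac{b + \frac{1}{23}}{2 b + b} = \frac{\frac{1}{23} + b}{3 b}$)
$\frac{-1401 + V{\left(61 \right)}}{-4459 + 4363} = \frac{-1401 + \frac{1 + 23 \cdot 61}{69 \cdot 61}}{-4459 + 4363} = \frac{-1401 + \frac{1}{69} \cdot \frac{1}{61} \left(1 + 1403\right)}{-96} = \left(-1401 + \frac{1}{69} \cdot \frac{1}{61} \cdot 1404\right) \left(- \frac{1}{96}\right) = \left(-1401 + \frac{468}{1403}\right) \left(- \frac{1}{96}\right) = \left(- \frac{1965135}{1403}\right) \left(- \frac{1}{96}\right) = \frac{655045}{44896}$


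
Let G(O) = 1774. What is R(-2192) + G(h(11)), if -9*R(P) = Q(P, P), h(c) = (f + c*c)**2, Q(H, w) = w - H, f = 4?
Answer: 1774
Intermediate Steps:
h(c) = (4 + c**2)**2 (h(c) = (4 + c*c)**2 = (4 + c**2)**2)
R(P) = 0 (R(P) = -(P - P)/9 = -1/9*0 = 0)
R(-2192) + G(h(11)) = 0 + 1774 = 1774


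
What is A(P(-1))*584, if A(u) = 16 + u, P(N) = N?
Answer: 8760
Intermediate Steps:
A(P(-1))*584 = (16 - 1)*584 = 15*584 = 8760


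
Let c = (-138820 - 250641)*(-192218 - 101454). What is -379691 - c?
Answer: -114374170483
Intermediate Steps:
c = 114373790792 (c = -389461*(-293672) = 114373790792)
-379691 - c = -379691 - 1*114373790792 = -379691 - 114373790792 = -114374170483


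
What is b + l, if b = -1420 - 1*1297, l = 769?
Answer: -1948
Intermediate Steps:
b = -2717 (b = -1420 - 1297 = -2717)
b + l = -2717 + 769 = -1948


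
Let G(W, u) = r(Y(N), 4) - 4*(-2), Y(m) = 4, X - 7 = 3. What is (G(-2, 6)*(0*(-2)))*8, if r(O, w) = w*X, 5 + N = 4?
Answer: 0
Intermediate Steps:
X = 10 (X = 7 + 3 = 10)
N = -1 (N = -5 + 4 = -1)
r(O, w) = 10*w (r(O, w) = w*10 = 10*w)
G(W, u) = 48 (G(W, u) = 10*4 - 4*(-2) = 40 + 8 = 48)
(G(-2, 6)*(0*(-2)))*8 = (48*(0*(-2)))*8 = (48*0)*8 = 0*8 = 0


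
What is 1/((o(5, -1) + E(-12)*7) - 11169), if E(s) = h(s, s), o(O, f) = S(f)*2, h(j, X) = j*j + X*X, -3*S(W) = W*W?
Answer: -3/27461 ≈ -0.00010925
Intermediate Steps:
S(W) = -W**2/3 (S(W) = -W*W/3 = -W**2/3)
h(j, X) = X**2 + j**2 (h(j, X) = j**2 + X**2 = X**2 + j**2)
o(O, f) = -2*f**2/3 (o(O, f) = -f**2/3*2 = -2*f**2/3)
E(s) = 2*s**2 (E(s) = s**2 + s**2 = 2*s**2)
1/((o(5, -1) + E(-12)*7) - 11169) = 1/((-2/3*(-1)**2 + (2*(-12)**2)*7) - 11169) = 1/((-2/3*1 + (2*144)*7) - 11169) = 1/((-2/3 + 288*7) - 11169) = 1/((-2/3 + 2016) - 11169) = 1/(6046/3 - 11169) = 1/(-27461/3) = -3/27461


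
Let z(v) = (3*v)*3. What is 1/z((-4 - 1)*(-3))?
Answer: 1/135 ≈ 0.0074074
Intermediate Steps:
z(v) = 9*v
1/z((-4 - 1)*(-3)) = 1/(9*((-4 - 1)*(-3))) = 1/(9*(-5*(-3))) = 1/(9*15) = 1/135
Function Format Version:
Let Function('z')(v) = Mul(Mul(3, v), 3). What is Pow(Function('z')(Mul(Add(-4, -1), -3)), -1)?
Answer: Rational(1, 135) ≈ 0.0074074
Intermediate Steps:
Function('z')(v) = Mul(9, v)
Pow(Function('z')(Mul(Add(-4, -1), -3)), -1) = Pow(Mul(9, Mul(Add(-4, -1), -3)), -1) = Pow(Mul(9, Mul(-5, -3)), -1) = Pow(Mul(9, 15), -1) = Pow(135, -1) = Rational(1, 135)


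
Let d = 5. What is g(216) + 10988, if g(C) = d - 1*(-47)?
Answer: 11040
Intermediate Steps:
g(C) = 52 (g(C) = 5 - 1*(-47) = 5 + 47 = 52)
g(216) + 10988 = 52 + 10988 = 11040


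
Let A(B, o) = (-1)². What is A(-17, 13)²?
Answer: 1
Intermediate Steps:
A(B, o) = 1
A(-17, 13)² = 1² = 1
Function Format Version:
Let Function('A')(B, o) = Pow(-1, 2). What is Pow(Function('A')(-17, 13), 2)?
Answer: 1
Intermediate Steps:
Function('A')(B, o) = 1
Pow(Function('A')(-17, 13), 2) = Pow(1, 2) = 1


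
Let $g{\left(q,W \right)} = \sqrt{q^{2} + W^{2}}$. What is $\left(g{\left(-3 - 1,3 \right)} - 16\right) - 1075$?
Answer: $-1086$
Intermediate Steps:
$g{\left(q,W \right)} = \sqrt{W^{2} + q^{2}}$
$\left(g{\left(-3 - 1,3 \right)} - 16\right) - 1075 = \left(\sqrt{3^{2} + \left(-3 - 1\right)^{2}} - 16\right) - 1075 = \left(\sqrt{9 + \left(-4\right)^{2}} - 16\right) - 1075 = \left(\sqrt{9 + 16} - 16\right) - 1075 = \left(\sqrt{25} - 16\right) - 1075 = \left(5 - 16\right) - 1075 = -11 - 1075 = -1086$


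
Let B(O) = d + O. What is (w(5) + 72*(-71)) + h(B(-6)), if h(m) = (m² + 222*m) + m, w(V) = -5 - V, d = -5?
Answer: -7454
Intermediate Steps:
B(O) = -5 + O
h(m) = m² + 223*m
(w(5) + 72*(-71)) + h(B(-6)) = ((-5 - 1*5) + 72*(-71)) + (-5 - 6)*(223 + (-5 - 6)) = ((-5 - 5) - 5112) - 11*(223 - 11) = (-10 - 5112) - 11*212 = -5122 - 2332 = -7454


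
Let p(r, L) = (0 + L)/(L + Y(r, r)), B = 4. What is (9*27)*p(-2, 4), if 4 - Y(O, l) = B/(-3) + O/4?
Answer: 5832/59 ≈ 98.847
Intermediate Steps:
Y(O, l) = 16/3 - O/4 (Y(O, l) = 4 - (4/(-3) + O/4) = 4 - (4*(-1/3) + O*(1/4)) = 4 - (-4/3 + O/4) = 4 + (4/3 - O/4) = 16/3 - O/4)
p(r, L) = L/(16/3 + L - r/4) (p(r, L) = (0 + L)/(L + (16/3 - r/4)) = L/(16/3 + L - r/4))
(9*27)*p(-2, 4) = (9*27)*(12*4/(64 - 3*(-2) + 12*4)) = 243*(12*4/(64 + 6 + 48)) = 243*(12*4/118) = 243*(12*4*(1/118)) = 243*(24/59) = 5832/59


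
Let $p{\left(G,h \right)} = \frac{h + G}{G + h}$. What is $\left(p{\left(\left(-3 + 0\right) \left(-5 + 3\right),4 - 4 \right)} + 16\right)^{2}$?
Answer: $289$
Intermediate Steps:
$p{\left(G,h \right)} = 1$ ($p{\left(G,h \right)} = \frac{G + h}{G + h} = 1$)
$\left(p{\left(\left(-3 + 0\right) \left(-5 + 3\right),4 - 4 \right)} + 16\right)^{2} = \left(1 + 16\right)^{2} = 17^{2} = 289$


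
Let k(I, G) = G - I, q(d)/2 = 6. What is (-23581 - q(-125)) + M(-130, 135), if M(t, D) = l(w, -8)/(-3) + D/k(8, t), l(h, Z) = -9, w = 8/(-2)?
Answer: -1085185/46 ≈ -23591.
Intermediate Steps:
q(d) = 12 (q(d) = 2*6 = 12)
w = -4 (w = 8*(-½) = -4)
M(t, D) = 3 + D/(-8 + t) (M(t, D) = -9/(-3) + D/(t - 1*8) = -9*(-⅓) + D/(t - 8) = 3 + D/(-8 + t))
(-23581 - q(-125)) + M(-130, 135) = (-23581 - 1*12) + (-24 + 135 + 3*(-130))/(-8 - 130) = (-23581 - 12) + (-24 + 135 - 390)/(-138) = -23593 - 1/138*(-279) = -23593 + 93/46 = -1085185/46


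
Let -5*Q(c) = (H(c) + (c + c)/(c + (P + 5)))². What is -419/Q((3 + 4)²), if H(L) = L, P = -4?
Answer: 1309375/1623076 ≈ 0.80672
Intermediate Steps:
Q(c) = -(c + 2*c/(1 + c))²/5 (Q(c) = -(c + (c + c)/(c + (-4 + 5)))²/5 = -(c + (2*c)/(c + 1))²/5 = -(c + (2*c)/(1 + c))²/5 = -(c + 2*c/(1 + c))²/5)
-419/Q((3 + 4)²) = -419*(-5*(1 + (3 + 4)²)²/((3 + 4)⁴*(3 + (3 + 4)²)²)) = -419*(-5*(1 + 7²)²/(2401*(3 + 7²)²)) = -419*(-5*(1 + 49)²/(2401*(3 + 49)²)) = -419/((-⅕*2401*52²/50²)) = -419/((-⅕*2401*1/2500*2704)) = -419/(-1623076/3125) = -419*(-3125/1623076) = 1309375/1623076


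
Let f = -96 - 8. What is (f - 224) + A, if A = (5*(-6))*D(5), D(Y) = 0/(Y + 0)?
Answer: -328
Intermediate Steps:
D(Y) = 0 (D(Y) = 0/Y = 0)
f = -104
A = 0 (A = (5*(-6))*0 = -30*0 = 0)
(f - 224) + A = (-104 - 224) + 0 = -328 + 0 = -328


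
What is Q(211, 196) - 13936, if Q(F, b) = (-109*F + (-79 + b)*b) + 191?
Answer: -13812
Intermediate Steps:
Q(F, b) = 191 - 109*F + b*(-79 + b) (Q(F, b) = (-109*F + b*(-79 + b)) + 191 = 191 - 109*F + b*(-79 + b))
Q(211, 196) - 13936 = (191 + 196² - 109*211 - 79*196) - 13936 = (191 + 38416 - 22999 - 15484) - 13936 = 124 - 13936 = -13812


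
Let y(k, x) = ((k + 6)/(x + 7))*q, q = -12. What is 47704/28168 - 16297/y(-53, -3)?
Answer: -56540954/496461 ≈ -113.89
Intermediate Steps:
y(k, x) = -12*(6 + k)/(7 + x) (y(k, x) = ((k + 6)/(x + 7))*(-12) = ((6 + k)/(7 + x))*(-12) = -12*(6 + k)/(7 + x))
47704/28168 - 16297/y(-53, -3) = 47704/28168 - 16297*(7 - 3)/(12*(-6 - 1*(-53))) = 47704*(1/28168) - 16297*1/(3*(-6 + 53)) = 5963/3521 - 16297/(12*(1/4)*47) = 5963/3521 - 16297/141 = -56540954/496461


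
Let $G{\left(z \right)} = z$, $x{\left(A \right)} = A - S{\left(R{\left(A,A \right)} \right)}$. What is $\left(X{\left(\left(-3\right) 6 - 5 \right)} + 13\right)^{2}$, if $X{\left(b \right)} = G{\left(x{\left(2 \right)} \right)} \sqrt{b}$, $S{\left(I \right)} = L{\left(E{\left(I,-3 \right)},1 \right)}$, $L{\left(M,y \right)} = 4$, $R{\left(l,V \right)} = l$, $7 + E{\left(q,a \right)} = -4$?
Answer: $77 - 52 i \sqrt{23} \approx 77.0 - 249.38 i$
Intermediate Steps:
$E{\left(q,a \right)} = -11$ ($E{\left(q,a \right)} = -7 - 4 = -11$)
$S{\left(I \right)} = 4$
$x{\left(A \right)} = -4 + A$ ($x{\left(A \right)} = A - 4 = -4 + A$)
$X{\left(b \right)} = - 2 \sqrt{b}$ ($X{\left(b \right)} = \left(-4 + 2\right) \sqrt{b} = - 2 \sqrt{b}$)
$\left(X{\left(\left(-3\right) 6 - 5 \right)} + 13\right)^{2} = \left(- 2 \sqrt{\left(-3\right) 6 - 5} + 13\right)^{2} = \left(- 2 \sqrt{-18 - 5} + 13\right)^{2} = \left(- 2 \sqrt{-23} + 13\right)^{2} = \left(- 2 i \sqrt{23} + 13\right)^{2} = \left(13 - 2 i \sqrt{23}\right)^{2}$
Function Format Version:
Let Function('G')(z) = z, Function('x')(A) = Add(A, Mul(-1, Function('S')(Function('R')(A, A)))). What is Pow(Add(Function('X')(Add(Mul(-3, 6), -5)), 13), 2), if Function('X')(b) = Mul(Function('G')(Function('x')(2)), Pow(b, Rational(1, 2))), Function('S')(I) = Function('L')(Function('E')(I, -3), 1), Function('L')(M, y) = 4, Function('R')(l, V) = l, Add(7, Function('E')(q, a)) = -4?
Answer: Add(77, Mul(-52, I, Pow(23, Rational(1, 2)))) ≈ Add(77.000, Mul(-249.38, I))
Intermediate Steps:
Function('E')(q, a) = -11 (Function('E')(q, a) = Add(-7, -4) = -11)
Function('S')(I) = 4
Function('x')(A) = Add(-4, A) (Function('x')(A) = Add(A, Mul(-1, 4)) = Add(A, -4) = Add(-4, A))
Function('X')(b) = Mul(-2, Pow(b, Rational(1, 2))) (Function('X')(b) = Mul(Add(-4, 2), Pow(b, Rational(1, 2))) = Mul(-2, Pow(b, Rational(1, 2))))
Pow(Add(Function('X')(Add(Mul(-3, 6), -5)), 13), 2) = Pow(Add(Mul(-2, Pow(Add(Mul(-3, 6), -5), Rational(1, 2))), 13), 2) = Pow(Add(Mul(-2, Pow(Add(-18, -5), Rational(1, 2))), 13), 2) = Pow(Add(Mul(-2, Pow(-23, Rational(1, 2))), 13), 2) = Pow(Add(Mul(-2, Mul(I, Pow(23, Rational(1, 2)))), 13), 2) = Pow(Add(Mul(-2, I, Pow(23, Rational(1, 2))), 13), 2) = Pow(Add(13, Mul(-2, I, Pow(23, Rational(1, 2)))), 2)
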